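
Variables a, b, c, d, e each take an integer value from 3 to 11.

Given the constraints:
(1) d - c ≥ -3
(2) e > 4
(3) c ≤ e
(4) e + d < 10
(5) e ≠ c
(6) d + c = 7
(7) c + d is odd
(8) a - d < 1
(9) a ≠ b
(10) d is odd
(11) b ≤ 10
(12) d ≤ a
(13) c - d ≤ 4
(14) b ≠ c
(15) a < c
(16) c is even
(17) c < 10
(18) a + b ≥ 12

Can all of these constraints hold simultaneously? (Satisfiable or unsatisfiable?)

One satisfying assignment is a = 3, b = 9, c = 4, d = 3, e = 5.
For the less obvious constraints — constraint 1: d - c = -1; constraint 4: e + d = 8; constraint 6: d + c = 7 — and the others hold by inspection.

Satisfiable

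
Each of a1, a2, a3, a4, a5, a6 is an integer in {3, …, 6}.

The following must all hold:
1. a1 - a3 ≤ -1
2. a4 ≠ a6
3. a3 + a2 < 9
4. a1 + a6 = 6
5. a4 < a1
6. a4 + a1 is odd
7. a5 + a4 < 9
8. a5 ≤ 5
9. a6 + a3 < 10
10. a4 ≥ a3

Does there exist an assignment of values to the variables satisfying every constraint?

Constraints 1, 5, and 10 give a3 ≤ a4, a4 < a1, a1 < a3. Chaining: a3 ≤ a4 < a1 < a3, which forces a3 < a3 — impossible.

Unsatisfiable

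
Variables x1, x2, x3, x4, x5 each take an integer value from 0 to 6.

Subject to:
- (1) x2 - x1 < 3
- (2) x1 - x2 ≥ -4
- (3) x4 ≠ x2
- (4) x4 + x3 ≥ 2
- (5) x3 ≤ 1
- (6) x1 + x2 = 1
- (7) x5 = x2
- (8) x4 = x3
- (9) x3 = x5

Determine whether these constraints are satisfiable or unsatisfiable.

From constraints 7, 8, and 9, x4 = x3 = x5 = x2, so x4 = x2. But constraint 3 says x4 ≠ x2. Contradiction.

Unsatisfiable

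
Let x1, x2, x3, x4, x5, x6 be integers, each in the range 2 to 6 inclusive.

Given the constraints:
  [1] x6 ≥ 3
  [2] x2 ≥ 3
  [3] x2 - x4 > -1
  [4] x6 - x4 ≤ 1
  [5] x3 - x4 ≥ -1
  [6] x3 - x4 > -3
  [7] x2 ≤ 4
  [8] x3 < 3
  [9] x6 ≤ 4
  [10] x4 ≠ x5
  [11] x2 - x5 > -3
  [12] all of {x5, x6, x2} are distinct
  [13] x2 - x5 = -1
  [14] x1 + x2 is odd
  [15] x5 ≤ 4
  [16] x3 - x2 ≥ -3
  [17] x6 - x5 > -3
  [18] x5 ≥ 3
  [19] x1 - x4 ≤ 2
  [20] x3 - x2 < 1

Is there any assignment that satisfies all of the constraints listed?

Constraints 1, 2, 7, 9, 15, and 18 confine each of x5, x6, x2 to the 2 values {3, 4}.
Constraint 12 requires all 3 of them to be distinct, but only 2 values are available — impossible by the pigeonhole principle.

Unsatisfiable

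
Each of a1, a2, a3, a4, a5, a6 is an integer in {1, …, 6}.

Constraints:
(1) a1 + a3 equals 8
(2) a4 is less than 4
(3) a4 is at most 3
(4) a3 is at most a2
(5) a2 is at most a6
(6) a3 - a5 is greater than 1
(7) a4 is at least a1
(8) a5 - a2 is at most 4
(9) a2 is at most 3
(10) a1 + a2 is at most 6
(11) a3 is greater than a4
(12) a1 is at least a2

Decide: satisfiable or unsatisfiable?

Unsatisfiable

From constraints 3 and 7: a1 ≤ a4 ≤ 3. From constraints 4 and 9: a3 ≤ a2 ≤ 3. Hence a1 + a3 ≤ 6. But constraint 1 requires a1 + a3 = 8, and 8 > 6. Contradiction.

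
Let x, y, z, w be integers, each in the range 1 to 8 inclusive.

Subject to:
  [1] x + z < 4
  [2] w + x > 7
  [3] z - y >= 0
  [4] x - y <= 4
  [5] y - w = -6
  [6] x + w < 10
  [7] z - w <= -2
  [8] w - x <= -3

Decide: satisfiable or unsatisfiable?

Constraints 3, 4, 7, and 8 give y − x ≥ -4, x − w ≥ 3, w − z ≥ 2, z − y ≥ 0.
Adding all 4 inequalities: the left sides telescope to 0, and the right sides sum to (-4) + 3 + 2 + 0 = 1. So 0 ≥ 1, which is false.

Unsatisfiable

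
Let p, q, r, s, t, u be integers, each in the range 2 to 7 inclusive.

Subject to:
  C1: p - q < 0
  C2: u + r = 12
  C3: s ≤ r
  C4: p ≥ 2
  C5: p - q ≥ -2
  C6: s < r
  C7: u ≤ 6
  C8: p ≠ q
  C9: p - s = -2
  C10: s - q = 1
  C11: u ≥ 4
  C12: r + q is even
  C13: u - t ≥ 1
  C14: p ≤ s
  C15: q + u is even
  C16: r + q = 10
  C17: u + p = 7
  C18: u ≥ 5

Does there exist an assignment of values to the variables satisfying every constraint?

Try p = 2, q = 3, r = 7, s = 4, t = 4, u = 5.
Check constraint 1: p - q = -1; constraint 2: u + r = 12; constraint 5: p - q = -1. The remaining constraints are straightforward to verify.

Satisfiable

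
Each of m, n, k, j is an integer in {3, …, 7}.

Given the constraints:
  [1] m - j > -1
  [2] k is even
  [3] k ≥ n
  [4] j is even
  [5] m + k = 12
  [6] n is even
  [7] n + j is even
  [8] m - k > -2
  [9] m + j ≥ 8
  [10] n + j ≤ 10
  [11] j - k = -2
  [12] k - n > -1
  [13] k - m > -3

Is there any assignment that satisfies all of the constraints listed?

Try m = 6, n = 6, k = 6, j = 4.
Check constraint 1: m - j = 2; constraint 5: m + k = 12. The remaining constraints are straightforward to verify.

Satisfiable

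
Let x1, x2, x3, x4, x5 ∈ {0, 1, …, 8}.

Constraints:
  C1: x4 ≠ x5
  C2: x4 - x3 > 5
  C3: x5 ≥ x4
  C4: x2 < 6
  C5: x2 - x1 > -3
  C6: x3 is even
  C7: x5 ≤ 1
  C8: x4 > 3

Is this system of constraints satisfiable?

Unsatisfiable

From constraint 8: x4 ≥ 4. From constraints 3 and 7: x4 ≤ x5 and x5 ≤ 1, so x4 ≤ 1. But 1 < 4, so no value of x4 works.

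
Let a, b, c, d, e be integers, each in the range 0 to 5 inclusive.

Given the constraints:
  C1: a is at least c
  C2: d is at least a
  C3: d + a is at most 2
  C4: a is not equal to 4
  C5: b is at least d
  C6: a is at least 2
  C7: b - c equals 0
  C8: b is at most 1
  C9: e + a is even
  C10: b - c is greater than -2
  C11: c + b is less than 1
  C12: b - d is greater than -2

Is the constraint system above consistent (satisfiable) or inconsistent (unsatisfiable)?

From constraints 2 and 6: d ≥ a and a ≥ 2, so d ≥ 2. From constraints 5 and 8: d ≤ b and b ≤ 1, so d ≤ 1. But 1 < 2, so no value of d works.

Unsatisfiable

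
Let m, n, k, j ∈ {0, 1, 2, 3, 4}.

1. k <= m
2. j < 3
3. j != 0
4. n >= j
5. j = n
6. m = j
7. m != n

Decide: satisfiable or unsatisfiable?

From constraints 5 and 6, m = j = n, so m = n. But constraint 7 says m ≠ n. Contradiction.

Unsatisfiable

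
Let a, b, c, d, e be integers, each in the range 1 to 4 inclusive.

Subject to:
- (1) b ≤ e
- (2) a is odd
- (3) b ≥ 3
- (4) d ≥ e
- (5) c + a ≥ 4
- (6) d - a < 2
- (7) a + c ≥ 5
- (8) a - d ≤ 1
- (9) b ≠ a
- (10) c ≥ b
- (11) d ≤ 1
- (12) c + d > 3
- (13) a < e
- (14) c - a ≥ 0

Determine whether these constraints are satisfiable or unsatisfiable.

From constraints 1 and 3: e ≥ b and b ≥ 3, so e ≥ 3. From constraints 4 and 11: e ≤ d and d ≤ 1, so e ≤ 1. But 1 < 3, so no value of e works.

Unsatisfiable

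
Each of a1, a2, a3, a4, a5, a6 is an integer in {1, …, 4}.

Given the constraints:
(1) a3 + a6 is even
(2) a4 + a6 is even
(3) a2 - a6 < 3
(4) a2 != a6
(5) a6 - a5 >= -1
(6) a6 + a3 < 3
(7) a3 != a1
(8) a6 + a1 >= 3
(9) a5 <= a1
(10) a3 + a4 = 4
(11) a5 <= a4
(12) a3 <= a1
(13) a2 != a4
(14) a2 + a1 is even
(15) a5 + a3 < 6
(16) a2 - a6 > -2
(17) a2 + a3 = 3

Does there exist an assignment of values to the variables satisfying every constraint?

One satisfying assignment is a1 = 4, a2 = 2, a3 = 1, a4 = 3, a5 = 2, a6 = 1.
For the less obvious constraints — constraint 3: a2 - a6 = 1; constraint 5: a6 - a5 = -1; constraint 6: a6 + a3 = 2 — and the others hold by inspection.

Satisfiable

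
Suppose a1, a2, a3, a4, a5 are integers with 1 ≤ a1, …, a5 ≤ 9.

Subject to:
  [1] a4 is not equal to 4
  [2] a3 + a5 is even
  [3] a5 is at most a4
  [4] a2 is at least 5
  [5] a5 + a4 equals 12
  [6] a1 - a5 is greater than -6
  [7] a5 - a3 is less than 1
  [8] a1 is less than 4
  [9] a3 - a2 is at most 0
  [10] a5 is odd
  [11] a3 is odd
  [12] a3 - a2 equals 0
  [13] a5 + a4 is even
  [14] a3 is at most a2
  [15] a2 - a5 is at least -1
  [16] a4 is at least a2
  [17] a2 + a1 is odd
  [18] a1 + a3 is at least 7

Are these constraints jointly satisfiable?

Satisfiable

One satisfying assignment is a1 = 2, a2 = 7, a3 = 7, a4 = 7, a5 = 5.
For the less obvious constraints — constraint 5: a5 + a4 = 12; constraint 6: a1 - a5 = -3; constraint 7: a5 - a3 = -2 — and the others hold by inspection.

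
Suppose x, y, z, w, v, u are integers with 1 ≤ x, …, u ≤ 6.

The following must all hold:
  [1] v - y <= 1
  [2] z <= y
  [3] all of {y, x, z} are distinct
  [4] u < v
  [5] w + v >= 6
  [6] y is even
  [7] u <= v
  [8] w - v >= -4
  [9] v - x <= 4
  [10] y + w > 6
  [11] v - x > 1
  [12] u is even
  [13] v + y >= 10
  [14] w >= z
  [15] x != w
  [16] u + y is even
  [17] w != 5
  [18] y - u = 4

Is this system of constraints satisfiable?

The assignment x = 4, y = 6, z = 2, w = 2, v = 6, u = 2 works:
  constraint 1 holds since v - y = 0.
  constraint 5 holds since w + v = 8.
The rest check out directly.

Satisfiable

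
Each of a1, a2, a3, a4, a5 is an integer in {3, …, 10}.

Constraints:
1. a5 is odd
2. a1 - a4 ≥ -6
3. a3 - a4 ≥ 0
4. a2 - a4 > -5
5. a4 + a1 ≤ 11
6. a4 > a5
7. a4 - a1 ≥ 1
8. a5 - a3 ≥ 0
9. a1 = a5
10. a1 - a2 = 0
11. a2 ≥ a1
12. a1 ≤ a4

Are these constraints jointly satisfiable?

Unsatisfiable

Constraints 3, 6, and 8 give a4 ≤ a3, a3 ≤ a5, a5 < a4. Chaining: a4 ≤ a3 ≤ a5 < a4, which forces a4 < a4 — impossible.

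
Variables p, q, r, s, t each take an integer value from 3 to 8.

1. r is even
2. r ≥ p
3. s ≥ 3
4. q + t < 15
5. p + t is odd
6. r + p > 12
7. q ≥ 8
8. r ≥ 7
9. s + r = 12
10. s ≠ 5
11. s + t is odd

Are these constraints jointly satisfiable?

Try p = 6, q = 8, r = 8, s = 4, t = 5.
Check constraint 4: q + t = 13; constraint 6: r + p = 14. The remaining constraints are straightforward to verify.

Satisfiable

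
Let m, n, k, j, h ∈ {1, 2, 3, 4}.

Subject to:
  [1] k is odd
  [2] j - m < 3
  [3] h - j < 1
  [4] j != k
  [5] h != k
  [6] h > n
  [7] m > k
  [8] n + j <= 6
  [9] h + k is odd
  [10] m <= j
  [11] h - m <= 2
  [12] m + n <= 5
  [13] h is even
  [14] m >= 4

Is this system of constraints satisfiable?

Satisfiable

Take m = 4, n = 1, k = 1, j = 4, h = 4. Then constraint 2: j - m = 0; constraint 3: h - j = 0, and every other listed constraint is also met.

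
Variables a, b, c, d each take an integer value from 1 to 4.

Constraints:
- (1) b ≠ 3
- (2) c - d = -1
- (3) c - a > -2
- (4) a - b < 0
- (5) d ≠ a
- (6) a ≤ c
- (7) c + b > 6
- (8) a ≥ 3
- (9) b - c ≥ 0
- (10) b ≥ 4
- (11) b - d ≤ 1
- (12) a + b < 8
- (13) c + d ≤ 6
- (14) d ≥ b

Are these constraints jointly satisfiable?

From constraints 6 and 8: c ≥ a ≥ 3. From constraints 10 and 14: d ≥ b ≥ 4. Hence c + d ≥ 7. But constraint 13 requires c + d ≤ 6, and 6 < 7. Contradiction.

Unsatisfiable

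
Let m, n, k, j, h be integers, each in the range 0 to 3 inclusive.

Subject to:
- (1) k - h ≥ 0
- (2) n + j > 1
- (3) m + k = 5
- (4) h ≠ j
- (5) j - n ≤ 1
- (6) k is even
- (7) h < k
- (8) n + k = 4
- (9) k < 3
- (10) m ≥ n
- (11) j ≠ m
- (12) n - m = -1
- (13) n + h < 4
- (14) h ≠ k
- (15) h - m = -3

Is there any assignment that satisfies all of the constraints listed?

Try m = 3, n = 2, k = 2, j = 2, h = 0.
Check constraint 1: k - h = 2; constraint 2: n + j = 4. The remaining constraints are straightforward to verify.

Satisfiable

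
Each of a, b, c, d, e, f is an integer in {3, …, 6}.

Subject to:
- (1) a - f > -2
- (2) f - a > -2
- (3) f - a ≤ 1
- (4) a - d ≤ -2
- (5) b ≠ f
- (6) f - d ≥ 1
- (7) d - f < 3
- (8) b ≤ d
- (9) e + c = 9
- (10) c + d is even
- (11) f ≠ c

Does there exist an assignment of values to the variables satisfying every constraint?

Constraints 3, 4, and 6 give a − f ≥ -1, f − d ≥ 1, d − a ≥ 2.
Adding all 3 inequalities: the left sides telescope to 0, and the right sides sum to (-1) + 1 + 2 = 2. So 0 ≥ 2, which is false.

Unsatisfiable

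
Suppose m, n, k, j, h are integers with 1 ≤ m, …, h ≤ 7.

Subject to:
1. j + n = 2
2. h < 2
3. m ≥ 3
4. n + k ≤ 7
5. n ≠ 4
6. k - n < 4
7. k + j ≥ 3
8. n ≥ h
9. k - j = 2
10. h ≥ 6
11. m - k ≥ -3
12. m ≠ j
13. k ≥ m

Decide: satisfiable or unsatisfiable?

Unsatisfiable

From constraints 8 and 10: n ≥ h ≥ 6. From constraints 3 and 13: k ≥ m ≥ 3. Hence n + k ≥ 9. But constraint 4 requires n + k ≤ 7, and 7 < 9. Contradiction.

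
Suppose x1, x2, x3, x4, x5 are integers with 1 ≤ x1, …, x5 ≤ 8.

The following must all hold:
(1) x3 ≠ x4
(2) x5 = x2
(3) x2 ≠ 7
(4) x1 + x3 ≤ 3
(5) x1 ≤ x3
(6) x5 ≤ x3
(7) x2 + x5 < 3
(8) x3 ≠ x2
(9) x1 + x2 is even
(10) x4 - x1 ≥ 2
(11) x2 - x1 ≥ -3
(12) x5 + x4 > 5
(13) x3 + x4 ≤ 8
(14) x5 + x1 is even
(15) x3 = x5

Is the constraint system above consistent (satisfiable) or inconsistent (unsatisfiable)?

From constraints 2 and 15, x3 = x5 = x2, so x3 = x2. But constraint 8 says x3 ≠ x2. Contradiction.

Unsatisfiable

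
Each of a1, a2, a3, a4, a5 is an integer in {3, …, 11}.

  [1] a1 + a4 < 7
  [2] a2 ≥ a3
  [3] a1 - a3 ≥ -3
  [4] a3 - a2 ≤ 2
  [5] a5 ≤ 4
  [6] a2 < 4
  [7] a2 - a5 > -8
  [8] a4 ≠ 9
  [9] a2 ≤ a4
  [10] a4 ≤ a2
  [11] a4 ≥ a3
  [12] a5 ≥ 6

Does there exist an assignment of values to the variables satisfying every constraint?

Unsatisfiable

From constraint 12: a5 ≥ 6. From constraint 5: a5 ≤ 4. But 4 < 6, so no value of a5 works.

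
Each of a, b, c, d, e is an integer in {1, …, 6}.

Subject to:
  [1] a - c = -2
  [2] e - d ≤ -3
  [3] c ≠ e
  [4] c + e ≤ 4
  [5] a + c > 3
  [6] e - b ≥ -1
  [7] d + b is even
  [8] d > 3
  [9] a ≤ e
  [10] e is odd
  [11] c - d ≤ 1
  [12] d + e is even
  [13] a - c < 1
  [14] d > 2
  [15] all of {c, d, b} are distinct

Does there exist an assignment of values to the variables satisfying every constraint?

Take a = 1, b = 1, c = 3, d = 5, e = 1. Then constraint 1: a - c = -2; constraint 2: e - d = -4; constraint 4: c + e = 4, and every other listed constraint is also met.

Satisfiable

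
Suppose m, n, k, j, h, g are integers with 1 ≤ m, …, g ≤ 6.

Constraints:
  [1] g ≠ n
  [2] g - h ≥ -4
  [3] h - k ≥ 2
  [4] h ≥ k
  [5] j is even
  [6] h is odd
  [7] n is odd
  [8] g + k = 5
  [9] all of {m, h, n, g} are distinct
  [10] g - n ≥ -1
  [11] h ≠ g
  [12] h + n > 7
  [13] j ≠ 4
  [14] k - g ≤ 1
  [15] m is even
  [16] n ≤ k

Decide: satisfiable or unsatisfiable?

Satisfiable

Setting (m, n, k, j, h, g) = (6, 3, 3, 6, 5, 2) satisfies everything: constraint 2: g - h = -3; constraint 3: h - k = 2; constraint 8: g + k = 5, and the others follow.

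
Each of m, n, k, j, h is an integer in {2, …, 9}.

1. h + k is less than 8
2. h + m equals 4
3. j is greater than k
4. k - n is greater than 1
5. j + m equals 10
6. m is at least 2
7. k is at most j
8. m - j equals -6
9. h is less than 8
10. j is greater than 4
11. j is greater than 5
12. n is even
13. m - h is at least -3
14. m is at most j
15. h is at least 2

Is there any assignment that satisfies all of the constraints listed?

Satisfiable

Take m = 2, n = 2, k = 5, j = 8, h = 2. Then constraint 1: h + k = 7; constraint 2: h + m = 4; constraint 4: k - n = 3, and every other listed constraint is also met.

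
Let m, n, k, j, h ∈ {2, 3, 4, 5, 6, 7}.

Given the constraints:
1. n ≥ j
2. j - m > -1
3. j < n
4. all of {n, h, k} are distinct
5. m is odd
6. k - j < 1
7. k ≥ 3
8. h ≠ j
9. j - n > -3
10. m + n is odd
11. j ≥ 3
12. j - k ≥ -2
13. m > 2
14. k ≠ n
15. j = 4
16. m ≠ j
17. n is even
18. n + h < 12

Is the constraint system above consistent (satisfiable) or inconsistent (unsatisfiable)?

Satisfiable

Try m = 3, n = 6, k = 4, j = 4, h = 3.
Check constraint 2: j - m = 1; constraint 6: k - j = 0. The remaining constraints are straightforward to verify.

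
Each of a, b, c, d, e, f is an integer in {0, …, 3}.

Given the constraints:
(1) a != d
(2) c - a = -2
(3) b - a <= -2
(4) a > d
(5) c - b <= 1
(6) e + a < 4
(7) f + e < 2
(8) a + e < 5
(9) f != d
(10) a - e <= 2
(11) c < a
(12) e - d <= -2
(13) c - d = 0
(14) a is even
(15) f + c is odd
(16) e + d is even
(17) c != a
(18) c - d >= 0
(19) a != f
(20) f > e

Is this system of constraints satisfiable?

Constraints 3, 5, 10, 12, and 18 give a − b ≥ 2, b − c ≥ -1, c − d ≥ 0, d − e ≥ 2, e − a ≥ -2.
Adding all 5 inequalities: the left sides telescope to 0, and the right sides sum to 2 + (-1) + 0 + 2 + (-2) = 1. So 0 ≥ 1, which is false.

Unsatisfiable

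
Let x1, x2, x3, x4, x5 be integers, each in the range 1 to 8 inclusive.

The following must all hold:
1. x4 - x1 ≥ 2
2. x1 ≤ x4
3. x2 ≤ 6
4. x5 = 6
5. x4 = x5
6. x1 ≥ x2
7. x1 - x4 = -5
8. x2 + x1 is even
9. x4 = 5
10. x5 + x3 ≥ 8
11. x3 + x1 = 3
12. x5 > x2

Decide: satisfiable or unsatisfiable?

Constraint 9 fixes x4 = 5 and constraint 4 fixes x5 = 6, but constraint 5 requires x4 = x5. Since 5 ≠ 6, contradiction.

Unsatisfiable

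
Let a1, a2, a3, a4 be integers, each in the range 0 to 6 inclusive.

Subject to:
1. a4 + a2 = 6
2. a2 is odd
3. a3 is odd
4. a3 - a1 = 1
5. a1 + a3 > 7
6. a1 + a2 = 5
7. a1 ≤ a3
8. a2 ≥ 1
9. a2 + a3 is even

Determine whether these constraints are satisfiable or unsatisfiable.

Satisfiable

Take a1 = 4, a2 = 1, a3 = 5, a4 = 5. Then constraint 1: a4 + a2 = 6; constraint 4: a3 - a1 = 1; constraint 5: a1 + a3 = 9, and every other listed constraint is also met.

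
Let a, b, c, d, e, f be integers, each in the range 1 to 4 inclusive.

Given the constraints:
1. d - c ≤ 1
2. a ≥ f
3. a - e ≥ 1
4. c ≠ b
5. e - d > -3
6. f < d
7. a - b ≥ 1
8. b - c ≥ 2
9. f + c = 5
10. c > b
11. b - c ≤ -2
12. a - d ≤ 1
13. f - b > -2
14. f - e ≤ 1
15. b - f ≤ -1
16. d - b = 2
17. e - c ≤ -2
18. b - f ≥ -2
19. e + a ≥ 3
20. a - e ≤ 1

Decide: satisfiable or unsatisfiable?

Unsatisfiable

Constraints 1, 3, 8, 12, 14, and 15 give d − a ≥ -1, a − e ≥ 1, e − f ≥ -1, f − b ≥ 1, b − c ≥ 2, c − d ≥ -1.
Adding all 6 inequalities: the left sides telescope to 0, and the right sides sum to (-1) + 1 + (-1) + 1 + 2 + (-1) = 1. So 0 ≥ 1, which is false.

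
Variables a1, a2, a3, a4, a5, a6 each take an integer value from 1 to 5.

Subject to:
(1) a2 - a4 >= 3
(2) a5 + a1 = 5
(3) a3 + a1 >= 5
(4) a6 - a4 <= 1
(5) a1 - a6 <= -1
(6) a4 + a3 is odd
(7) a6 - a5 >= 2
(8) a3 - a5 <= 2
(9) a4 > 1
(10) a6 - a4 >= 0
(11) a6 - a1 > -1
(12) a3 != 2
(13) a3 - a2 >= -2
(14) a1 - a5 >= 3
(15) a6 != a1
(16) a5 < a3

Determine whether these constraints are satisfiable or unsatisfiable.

Constraints 1, 4, 5, 8, 13, and 14 give a3 − a2 ≥ -2, a2 − a4 ≥ 3, a4 − a6 ≥ -1, a6 − a1 ≥ 1, a1 − a5 ≥ 3, a5 − a3 ≥ -2.
Adding all 6 inequalities: the left sides telescope to 0, and the right sides sum to (-2) + 3 + (-1) + 1 + 3 + (-2) = 2. So 0 ≥ 2, which is false.

Unsatisfiable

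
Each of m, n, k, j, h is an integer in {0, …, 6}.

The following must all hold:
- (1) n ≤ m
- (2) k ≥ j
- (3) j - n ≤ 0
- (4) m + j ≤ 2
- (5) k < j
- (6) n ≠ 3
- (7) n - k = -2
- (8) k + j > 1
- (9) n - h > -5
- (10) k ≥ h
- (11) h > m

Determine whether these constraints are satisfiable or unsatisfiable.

Unsatisfiable

Constraints 1, 3, 5, 10, and 11 give h ≤ k, k < j, j ≤ n, n ≤ m, m < h. Chaining: h ≤ k < j ≤ n ≤ m < h, which forces h < h — impossible.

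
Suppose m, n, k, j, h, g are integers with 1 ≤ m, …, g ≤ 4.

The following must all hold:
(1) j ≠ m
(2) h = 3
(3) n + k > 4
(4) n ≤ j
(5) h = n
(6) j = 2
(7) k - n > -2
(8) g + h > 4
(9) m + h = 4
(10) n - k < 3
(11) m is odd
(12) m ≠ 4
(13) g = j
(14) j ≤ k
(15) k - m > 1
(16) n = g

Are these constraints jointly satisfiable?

Constraint 2 fixes h = 3 and constraint 6 fixes j = 2. Constraints 5, 13, and 16 give h = n = g = j, so h = j. But 3 ≠ 2 — contradiction.

Unsatisfiable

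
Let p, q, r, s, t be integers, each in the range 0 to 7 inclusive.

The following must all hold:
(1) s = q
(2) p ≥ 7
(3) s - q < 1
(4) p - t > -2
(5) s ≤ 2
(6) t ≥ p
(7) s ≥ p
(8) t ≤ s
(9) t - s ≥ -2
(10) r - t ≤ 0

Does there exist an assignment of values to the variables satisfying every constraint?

Unsatisfiable

From constraints 2 and 6: t ≥ p and p ≥ 7, so t ≥ 7. From constraints 5 and 8: t ≤ s and s ≤ 2, so t ≤ 2. But 2 < 7, so no value of t works.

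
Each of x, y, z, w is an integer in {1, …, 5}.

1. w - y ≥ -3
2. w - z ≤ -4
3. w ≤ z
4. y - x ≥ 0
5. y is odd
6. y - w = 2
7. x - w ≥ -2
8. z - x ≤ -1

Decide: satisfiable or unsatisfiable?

Constraints 1, 2, 4, and 8 give w − y ≥ -3, y − x ≥ 0, x − z ≥ 1, z − w ≥ 4.
Adding all 4 inequalities: the left sides telescope to 0, and the right sides sum to (-3) + 0 + 1 + 4 = 2. So 0 ≥ 2, which is false.

Unsatisfiable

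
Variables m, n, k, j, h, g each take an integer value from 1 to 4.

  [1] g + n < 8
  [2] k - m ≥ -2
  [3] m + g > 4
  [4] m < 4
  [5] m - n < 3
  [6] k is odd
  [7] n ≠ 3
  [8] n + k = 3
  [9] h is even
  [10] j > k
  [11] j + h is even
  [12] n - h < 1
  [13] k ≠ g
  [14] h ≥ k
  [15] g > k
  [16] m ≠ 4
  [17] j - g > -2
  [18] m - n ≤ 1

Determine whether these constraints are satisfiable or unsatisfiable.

Satisfiable

One satisfying assignment is m = 2, n = 2, k = 1, j = 2, h = 2, g = 3.
For the less obvious constraints — constraint 1: g + n = 5; constraint 2: k - m = -1; constraint 3: m + g = 5 — and the others hold by inspection.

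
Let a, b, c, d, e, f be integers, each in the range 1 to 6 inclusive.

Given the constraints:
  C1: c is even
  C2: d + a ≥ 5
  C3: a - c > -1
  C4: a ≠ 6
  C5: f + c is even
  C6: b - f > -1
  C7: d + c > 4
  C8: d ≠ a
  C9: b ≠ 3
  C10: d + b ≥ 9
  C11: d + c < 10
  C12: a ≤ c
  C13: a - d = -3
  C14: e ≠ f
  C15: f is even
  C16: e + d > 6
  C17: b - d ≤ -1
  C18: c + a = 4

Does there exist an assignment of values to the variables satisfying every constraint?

Setting (a, b, c, d, e, f) = (2, 4, 2, 5, 3, 4) satisfies everything: constraint 2: d + a = 7; constraint 3: a - c = 0, and the others follow.

Satisfiable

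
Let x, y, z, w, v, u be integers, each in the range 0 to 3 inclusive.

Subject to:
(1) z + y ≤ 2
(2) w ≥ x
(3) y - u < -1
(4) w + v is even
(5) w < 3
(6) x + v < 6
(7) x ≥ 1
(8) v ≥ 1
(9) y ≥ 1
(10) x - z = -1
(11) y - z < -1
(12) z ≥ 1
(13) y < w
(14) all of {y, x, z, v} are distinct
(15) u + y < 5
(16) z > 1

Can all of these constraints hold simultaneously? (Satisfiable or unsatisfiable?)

Unsatisfiable

Constraints 7, 8, 9, and 12 confine each of y, x, z, v to the 3 values {1, …, 3} (the domain already gives each ≤ 3).
Constraint 14 requires all 4 of them to be distinct, but only 3 values are available — impossible by the pigeonhole principle.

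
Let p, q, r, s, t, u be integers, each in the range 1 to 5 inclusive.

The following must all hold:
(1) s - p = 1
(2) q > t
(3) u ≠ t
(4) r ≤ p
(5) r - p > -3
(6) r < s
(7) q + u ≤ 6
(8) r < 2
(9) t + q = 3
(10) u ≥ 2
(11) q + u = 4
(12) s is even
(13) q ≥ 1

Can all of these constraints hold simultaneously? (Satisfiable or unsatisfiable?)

Satisfiable

Try p = 3, q = 2, r = 1, s = 4, t = 1, u = 2.
Check constraint 1: s - p = 1; constraint 5: r - p = -2; constraint 7: q + u = 4. The remaining constraints are straightforward to verify.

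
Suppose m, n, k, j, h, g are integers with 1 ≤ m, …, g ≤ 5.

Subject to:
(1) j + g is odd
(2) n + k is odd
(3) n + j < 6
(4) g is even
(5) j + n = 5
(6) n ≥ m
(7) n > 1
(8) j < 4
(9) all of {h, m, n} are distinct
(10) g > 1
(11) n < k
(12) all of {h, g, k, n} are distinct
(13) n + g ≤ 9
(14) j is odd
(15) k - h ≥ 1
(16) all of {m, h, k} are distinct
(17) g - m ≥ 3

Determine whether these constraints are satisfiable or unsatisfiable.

The assignment m = 1, n = 2, k = 5, j = 3, h = 3, g = 4 works:
  constraint 3 holds since n + j = 5.
  constraint 5 holds since j + n = 5.
  constraint 13 holds since n + g = 6.
The rest check out directly.

Satisfiable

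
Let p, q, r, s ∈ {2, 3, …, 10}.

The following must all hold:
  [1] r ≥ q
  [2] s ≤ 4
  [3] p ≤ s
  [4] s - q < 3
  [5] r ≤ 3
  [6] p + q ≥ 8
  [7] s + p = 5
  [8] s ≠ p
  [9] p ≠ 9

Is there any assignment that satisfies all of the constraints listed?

From constraints 2 and 3: p ≤ s ≤ 4. From constraints 1 and 5: q ≤ r ≤ 3. Hence p + q ≤ 7. But constraint 6 requires p + q ≥ 8, and 8 > 7. Contradiction.

Unsatisfiable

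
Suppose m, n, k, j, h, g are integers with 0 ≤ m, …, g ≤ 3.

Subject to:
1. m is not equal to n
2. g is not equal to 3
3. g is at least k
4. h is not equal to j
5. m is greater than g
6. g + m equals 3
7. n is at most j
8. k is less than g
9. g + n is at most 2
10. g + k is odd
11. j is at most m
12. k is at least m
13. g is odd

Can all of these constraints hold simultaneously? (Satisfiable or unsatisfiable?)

Constraints 5, 8, and 12 give m ≤ k, k < g, g < m. Chaining: m ≤ k < g < m, which forces m < m — impossible.

Unsatisfiable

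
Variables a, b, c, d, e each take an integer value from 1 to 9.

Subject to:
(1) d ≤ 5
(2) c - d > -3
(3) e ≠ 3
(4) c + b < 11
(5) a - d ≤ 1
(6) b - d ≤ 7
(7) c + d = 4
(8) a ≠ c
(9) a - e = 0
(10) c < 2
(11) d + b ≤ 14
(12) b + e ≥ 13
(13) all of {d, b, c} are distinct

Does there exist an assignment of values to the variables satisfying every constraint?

Satisfiable

Take a = 4, b = 9, c = 1, d = 3, e = 4. Then constraint 2: c - d = -2; constraint 4: c + b = 10, and every other listed constraint is also met.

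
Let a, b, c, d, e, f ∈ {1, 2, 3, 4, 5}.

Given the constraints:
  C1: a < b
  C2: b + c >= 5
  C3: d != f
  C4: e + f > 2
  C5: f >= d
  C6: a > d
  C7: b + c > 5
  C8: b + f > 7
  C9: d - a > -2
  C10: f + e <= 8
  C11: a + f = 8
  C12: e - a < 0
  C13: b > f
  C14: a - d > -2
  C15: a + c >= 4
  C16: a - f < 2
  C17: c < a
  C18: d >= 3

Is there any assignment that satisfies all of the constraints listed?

Satisfiable

Take a = 4, b = 5, c = 1, d = 3, e = 1, f = 4. Then constraint 2: b + c = 6; constraint 4: e + f = 5; constraint 7: b + c = 6, and every other listed constraint is also met.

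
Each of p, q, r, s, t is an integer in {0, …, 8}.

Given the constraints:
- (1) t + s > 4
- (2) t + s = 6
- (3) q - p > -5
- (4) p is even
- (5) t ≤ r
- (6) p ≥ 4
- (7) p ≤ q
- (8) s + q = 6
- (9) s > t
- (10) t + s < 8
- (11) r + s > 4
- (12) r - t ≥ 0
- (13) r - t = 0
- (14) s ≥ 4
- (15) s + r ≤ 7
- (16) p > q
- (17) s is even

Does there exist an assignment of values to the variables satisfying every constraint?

From constraint 14: s ≥ 4. From constraints 6 and 7: q ≥ p ≥ 4. Hence s + q ≥ 8. But constraint 8 requires s + q = 6, and 6 < 8. Contradiction.

Unsatisfiable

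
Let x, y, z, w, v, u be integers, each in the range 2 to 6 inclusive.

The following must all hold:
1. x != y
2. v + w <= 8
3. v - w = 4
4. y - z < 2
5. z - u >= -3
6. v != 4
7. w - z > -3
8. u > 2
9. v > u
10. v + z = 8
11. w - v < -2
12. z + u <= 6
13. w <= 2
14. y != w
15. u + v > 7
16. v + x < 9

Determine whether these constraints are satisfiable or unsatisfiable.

Setting (x, y, z, w, v, u) = (2, 3, 2, 2, 6, 4) satisfies everything: constraint 2: v + w = 8; constraint 3: v - w = 4; constraint 4: y - z = 1, and the others follow.

Satisfiable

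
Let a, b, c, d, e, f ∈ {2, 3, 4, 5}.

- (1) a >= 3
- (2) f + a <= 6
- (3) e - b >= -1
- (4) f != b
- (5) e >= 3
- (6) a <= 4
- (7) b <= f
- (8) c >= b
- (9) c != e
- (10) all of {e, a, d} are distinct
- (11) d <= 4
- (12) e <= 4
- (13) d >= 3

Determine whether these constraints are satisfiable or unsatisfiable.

Unsatisfiable

Constraints 1, 5, 6, 11, 12, and 13 confine each of e, a, d to the 2 values {3, 4}.
Constraint 10 requires all 3 of them to be distinct, but only 2 values are available — impossible by the pigeonhole principle.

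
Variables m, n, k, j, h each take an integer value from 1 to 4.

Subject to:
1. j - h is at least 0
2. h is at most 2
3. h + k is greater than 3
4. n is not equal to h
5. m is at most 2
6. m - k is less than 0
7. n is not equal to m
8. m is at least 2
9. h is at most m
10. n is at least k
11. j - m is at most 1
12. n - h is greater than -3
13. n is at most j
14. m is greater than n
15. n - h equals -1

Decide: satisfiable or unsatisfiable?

Unsatisfiable

Constraints 6, 10, and 14 give k ≤ n, n < m, m < k. Chaining: k ≤ n < m < k, which forces k < k — impossible.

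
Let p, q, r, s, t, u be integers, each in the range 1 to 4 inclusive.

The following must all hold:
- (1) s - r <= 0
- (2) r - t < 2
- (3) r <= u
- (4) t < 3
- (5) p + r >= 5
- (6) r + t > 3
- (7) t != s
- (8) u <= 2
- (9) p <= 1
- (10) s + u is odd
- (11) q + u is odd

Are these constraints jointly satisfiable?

From constraint 9: p ≤ 1. From constraints 3 and 8: r ≤ u ≤ 2. Hence p + r ≤ 3. But constraint 5 requires p + r ≥ 5, and 5 > 3. Contradiction.

Unsatisfiable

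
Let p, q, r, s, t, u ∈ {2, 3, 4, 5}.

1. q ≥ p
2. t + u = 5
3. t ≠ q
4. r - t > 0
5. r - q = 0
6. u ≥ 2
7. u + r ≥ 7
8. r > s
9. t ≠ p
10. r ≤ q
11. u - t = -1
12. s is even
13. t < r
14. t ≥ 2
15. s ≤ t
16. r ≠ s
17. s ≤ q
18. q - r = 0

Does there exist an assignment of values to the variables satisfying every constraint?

Take p = 5, q = 5, r = 5, s = 2, t = 3, u = 2. Then constraint 2: t + u = 5; constraint 4: r - t = 2; constraint 5: r - q = 0, and every other listed constraint is also met.

Satisfiable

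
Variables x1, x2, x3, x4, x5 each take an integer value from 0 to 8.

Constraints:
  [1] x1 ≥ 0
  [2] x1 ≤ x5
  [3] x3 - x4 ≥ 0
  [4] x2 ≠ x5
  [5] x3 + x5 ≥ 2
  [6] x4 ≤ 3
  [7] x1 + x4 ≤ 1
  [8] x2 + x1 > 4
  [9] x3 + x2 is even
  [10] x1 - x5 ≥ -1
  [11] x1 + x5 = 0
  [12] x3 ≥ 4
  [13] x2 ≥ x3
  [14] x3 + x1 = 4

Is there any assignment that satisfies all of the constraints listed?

One satisfying assignment is x1 = 0, x2 = 6, x3 = 4, x4 = 1, x5 = 0.
For the less obvious constraints — constraint 3: x3 - x4 = 3; constraint 5: x3 + x5 = 4; constraint 7: x1 + x4 = 1 — and the others hold by inspection.

Satisfiable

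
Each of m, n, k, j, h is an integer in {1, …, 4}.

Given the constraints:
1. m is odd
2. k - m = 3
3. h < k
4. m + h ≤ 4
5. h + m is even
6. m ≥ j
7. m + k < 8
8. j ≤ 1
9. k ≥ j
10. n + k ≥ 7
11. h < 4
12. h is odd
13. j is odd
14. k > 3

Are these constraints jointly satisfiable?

The assignment m = 1, n = 3, k = 4, j = 1, h = 1 works:
  constraint 2 holds since k - m = 3.
  constraint 4 holds since m + h = 2.
  constraint 7 holds since m + k = 5.
The rest check out directly.

Satisfiable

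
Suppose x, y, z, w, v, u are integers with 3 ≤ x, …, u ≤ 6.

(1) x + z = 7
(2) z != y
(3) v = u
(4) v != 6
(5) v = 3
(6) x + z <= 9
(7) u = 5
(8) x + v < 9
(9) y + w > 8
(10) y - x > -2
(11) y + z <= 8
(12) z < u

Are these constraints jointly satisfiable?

Constraint 5 fixes v = 3 and constraint 7 fixes u = 5, but constraint 3 requires v = u. Since 3 ≠ 5, contradiction.

Unsatisfiable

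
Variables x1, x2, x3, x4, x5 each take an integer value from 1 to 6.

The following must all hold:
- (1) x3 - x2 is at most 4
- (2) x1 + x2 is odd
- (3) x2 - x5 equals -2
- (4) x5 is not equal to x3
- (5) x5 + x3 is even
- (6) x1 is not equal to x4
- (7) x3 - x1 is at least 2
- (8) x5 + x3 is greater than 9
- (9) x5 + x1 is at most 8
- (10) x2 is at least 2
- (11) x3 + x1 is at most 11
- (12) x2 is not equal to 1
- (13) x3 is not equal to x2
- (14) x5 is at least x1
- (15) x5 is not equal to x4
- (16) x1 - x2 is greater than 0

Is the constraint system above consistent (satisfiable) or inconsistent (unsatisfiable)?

Satisfiable

One satisfying assignment is x1 = 3, x2 = 2, x3 = 6, x4 = 2, x5 = 4.
For the less obvious constraints — constraint 1: x3 - x2 = 4; constraint 3: x2 - x5 = -2 — and the others hold by inspection.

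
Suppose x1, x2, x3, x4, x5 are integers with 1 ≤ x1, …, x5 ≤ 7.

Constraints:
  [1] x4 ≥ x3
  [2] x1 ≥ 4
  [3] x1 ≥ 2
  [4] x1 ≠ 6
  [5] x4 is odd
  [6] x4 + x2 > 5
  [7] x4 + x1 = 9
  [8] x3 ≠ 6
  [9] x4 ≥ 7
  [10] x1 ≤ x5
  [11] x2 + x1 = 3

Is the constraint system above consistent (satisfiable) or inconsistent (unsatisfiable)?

From constraint 9: x4 ≥ 7. From constraint 2: x1 ≥ 4. Hence x4 + x1 ≥ 11. But constraint 7 requires x4 + x1 = 9, and 9 < 11. Contradiction.

Unsatisfiable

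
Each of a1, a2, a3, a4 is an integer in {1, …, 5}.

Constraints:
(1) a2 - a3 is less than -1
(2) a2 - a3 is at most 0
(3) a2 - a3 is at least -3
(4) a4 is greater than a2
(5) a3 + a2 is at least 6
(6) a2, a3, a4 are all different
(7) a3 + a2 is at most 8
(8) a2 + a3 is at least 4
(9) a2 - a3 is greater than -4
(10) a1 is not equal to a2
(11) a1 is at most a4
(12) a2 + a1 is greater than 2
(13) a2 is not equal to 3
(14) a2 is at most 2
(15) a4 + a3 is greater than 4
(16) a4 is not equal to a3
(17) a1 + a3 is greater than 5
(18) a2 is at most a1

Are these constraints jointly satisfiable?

Satisfiable

Try a1 = 3, a2 = 2, a3 = 4, a4 = 3.
Check constraint 1: a2 - a3 = -2; constraint 2: a2 - a3 = -2. The remaining constraints are straightforward to verify.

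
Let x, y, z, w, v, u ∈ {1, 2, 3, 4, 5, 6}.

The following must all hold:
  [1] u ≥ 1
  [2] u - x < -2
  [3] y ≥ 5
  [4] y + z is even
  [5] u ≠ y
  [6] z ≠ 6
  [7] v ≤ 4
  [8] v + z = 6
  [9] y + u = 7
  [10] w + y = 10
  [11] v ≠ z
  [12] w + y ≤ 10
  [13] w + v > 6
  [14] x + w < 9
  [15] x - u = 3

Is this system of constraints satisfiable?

Satisfiable

Take x = 4, y = 6, z = 2, w = 4, v = 4, u = 1. Then constraint 2: u - x = -3; constraint 8: v + z = 6, and every other listed constraint is also met.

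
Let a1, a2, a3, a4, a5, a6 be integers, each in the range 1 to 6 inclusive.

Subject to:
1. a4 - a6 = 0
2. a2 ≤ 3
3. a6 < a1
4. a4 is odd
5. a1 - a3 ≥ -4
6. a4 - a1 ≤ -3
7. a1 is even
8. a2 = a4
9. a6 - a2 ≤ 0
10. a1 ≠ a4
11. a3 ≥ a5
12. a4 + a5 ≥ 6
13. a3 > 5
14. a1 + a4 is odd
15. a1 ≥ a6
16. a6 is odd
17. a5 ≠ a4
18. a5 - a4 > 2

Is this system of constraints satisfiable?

Try a1 = 4, a2 = 1, a3 = 6, a4 = 1, a5 = 6, a6 = 1.
Check constraint 1: a4 - a6 = 0; constraint 5: a1 - a3 = -2. The remaining constraints are straightforward to verify.

Satisfiable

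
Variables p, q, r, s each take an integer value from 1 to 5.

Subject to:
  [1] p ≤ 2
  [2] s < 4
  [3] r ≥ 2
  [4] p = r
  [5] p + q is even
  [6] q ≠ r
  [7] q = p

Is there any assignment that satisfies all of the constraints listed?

From constraints 4 and 7, q = p = r, so q = r. But constraint 6 says q ≠ r. Contradiction.

Unsatisfiable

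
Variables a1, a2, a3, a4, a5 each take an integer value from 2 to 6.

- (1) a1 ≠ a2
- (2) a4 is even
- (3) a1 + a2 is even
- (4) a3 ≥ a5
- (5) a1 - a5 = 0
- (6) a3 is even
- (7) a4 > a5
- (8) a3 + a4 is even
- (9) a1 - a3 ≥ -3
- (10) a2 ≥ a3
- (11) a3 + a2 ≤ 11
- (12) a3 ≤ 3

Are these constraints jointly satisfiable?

Satisfiable

Setting (a1, a2, a3, a4, a5) = (2, 6, 2, 6, 2) satisfies everything: constraint 5: a1 - a5 = 0; constraint 9: a1 - a3 = 0, and the others follow.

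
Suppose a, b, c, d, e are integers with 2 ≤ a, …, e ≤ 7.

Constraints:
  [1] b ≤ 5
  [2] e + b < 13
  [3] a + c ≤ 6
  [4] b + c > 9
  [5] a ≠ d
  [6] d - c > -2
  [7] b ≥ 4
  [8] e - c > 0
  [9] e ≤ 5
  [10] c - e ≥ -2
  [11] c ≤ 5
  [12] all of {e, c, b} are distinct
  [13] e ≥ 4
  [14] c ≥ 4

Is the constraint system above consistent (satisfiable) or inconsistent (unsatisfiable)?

Constraints 1, 7, 9, 11, 13, and 14 confine each of e, c, b to the 2 values {4, 5}.
Constraint 12 requires all 3 of them to be distinct, but only 2 values are available — impossible by the pigeonhole principle.

Unsatisfiable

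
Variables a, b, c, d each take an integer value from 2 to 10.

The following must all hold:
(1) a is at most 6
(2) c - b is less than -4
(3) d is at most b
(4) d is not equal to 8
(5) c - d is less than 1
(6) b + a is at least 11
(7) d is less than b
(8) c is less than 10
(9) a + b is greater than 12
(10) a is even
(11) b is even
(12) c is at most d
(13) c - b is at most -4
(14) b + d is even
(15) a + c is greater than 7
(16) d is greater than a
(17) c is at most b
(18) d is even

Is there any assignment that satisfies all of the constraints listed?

Satisfiable

Take a = 4, b = 10, c = 4, d = 6. Then constraint 2: c - b = -6; constraint 5: c - d = -2, and every other listed constraint is also met.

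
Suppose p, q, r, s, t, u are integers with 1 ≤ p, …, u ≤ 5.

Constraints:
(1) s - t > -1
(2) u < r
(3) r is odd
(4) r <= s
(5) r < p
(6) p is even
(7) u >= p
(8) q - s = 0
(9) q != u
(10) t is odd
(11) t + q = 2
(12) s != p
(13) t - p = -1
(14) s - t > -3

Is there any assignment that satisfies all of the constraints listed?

Constraints 2, 5, and 7 give r < p, p ≤ u, u < r. Chaining: r < p ≤ u < r, which forces r < r — impossible.

Unsatisfiable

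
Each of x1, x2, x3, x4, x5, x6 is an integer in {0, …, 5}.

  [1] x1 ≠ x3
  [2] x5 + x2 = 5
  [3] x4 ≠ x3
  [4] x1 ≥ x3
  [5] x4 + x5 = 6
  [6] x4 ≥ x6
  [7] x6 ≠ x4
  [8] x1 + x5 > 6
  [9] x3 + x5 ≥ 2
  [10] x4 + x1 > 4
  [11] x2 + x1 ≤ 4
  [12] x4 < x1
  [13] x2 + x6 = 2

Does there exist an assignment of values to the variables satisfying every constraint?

Satisfiable

Setting (x1, x2, x3, x4, x5, x6) = (3, 1, 1, 2, 4, 1) satisfies everything: constraint 2: x5 + x2 = 5; constraint 5: x4 + x5 = 6; constraint 8: x1 + x5 = 7, and the others follow.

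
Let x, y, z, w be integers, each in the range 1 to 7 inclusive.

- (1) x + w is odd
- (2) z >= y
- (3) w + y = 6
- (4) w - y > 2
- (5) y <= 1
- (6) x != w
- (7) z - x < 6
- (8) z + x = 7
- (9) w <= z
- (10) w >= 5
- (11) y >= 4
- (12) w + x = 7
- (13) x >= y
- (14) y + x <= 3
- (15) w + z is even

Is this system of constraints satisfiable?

From constraints 9 and 10: z ≥ w ≥ 5. From constraints 11 and 13: x ≥ y ≥ 4. Hence z + x ≥ 9. But constraint 8 requires z + x = 7, and 7 < 9. Contradiction.

Unsatisfiable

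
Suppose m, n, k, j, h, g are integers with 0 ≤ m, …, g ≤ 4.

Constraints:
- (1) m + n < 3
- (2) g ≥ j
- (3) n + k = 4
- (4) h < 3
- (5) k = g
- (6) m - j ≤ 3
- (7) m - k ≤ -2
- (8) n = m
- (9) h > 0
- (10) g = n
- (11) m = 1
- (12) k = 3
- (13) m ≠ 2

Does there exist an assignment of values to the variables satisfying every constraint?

Constraint 12 fixes k = 3 and constraint 11 fixes m = 1. Constraints 5, 8, and 10 give k = g = n = m, so k = m. But 3 ≠ 1 — contradiction.

Unsatisfiable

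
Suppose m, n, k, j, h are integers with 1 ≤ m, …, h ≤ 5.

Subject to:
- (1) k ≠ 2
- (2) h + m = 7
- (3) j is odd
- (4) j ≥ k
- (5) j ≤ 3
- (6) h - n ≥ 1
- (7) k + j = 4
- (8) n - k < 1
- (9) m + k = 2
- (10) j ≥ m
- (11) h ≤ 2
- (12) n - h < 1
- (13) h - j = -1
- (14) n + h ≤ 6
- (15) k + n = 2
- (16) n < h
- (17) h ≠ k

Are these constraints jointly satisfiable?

From constraint 11: h ≤ 2. From constraints 5 and 10: m ≤ j ≤ 3. Hence h + m ≤ 5. But constraint 2 requires h + m = 7, and 7 > 5. Contradiction.

Unsatisfiable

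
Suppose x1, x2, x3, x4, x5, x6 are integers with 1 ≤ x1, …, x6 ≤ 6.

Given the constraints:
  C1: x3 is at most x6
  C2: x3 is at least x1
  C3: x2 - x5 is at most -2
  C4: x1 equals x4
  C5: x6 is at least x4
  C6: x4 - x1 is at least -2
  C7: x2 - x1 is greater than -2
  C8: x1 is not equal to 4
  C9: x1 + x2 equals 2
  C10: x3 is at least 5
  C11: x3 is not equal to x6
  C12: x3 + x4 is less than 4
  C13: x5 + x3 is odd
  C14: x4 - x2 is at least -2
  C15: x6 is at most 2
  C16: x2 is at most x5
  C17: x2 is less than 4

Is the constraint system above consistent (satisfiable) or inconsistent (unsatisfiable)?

Unsatisfiable

From constraints 1 and 10: x6 ≥ x3 and x3 ≥ 5, so x6 ≥ 5. From constraint 15: x6 ≤ 2. But 2 < 5, so no value of x6 works.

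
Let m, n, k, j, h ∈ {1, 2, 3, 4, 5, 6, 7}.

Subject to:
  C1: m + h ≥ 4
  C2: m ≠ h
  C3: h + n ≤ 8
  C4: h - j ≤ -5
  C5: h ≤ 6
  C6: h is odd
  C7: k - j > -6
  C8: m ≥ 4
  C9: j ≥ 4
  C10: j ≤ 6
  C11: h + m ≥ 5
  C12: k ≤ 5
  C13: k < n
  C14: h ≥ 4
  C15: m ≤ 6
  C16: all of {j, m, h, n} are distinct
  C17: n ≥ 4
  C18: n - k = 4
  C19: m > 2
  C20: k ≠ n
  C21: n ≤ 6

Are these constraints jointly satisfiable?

Constraints 5, 8, 9, 10, 14, 15, 17, and 21 confine each of j, m, h, n to the 3 values {4, …, 6}.
Constraint 16 requires all 4 of them to be distinct, but only 3 values are available — impossible by the pigeonhole principle.

Unsatisfiable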